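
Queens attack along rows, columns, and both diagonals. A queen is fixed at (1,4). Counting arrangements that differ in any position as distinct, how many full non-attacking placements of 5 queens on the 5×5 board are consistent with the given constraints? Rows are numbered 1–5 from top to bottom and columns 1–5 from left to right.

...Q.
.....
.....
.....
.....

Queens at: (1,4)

Branch on row 2: col 1 → 1; col 2 → 1.
Sum: 1 + 1 = 2.

2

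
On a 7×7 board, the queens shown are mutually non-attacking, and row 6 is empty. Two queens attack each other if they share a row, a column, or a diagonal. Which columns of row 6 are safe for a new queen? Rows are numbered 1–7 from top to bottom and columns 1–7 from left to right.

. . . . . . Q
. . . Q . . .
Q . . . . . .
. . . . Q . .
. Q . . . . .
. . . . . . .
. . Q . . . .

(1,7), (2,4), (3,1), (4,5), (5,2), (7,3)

(1,7) attacks row 6 at column 7 and diagonals 2.
(2,4) attacks row 6 at column 4.
(3,1) attacks row 6 at column 1 and diagonals 4.
(4,5) attacks row 6 at column 5 and diagonals 3, 7.
(5,2) attacks row 6 at column 2 and diagonals 1, 3.
(7,3) attacks row 6 at column 3 and diagonals 2, 4.
Attacked columns: {1, 2, 3, 4, 5, 7}. Safe: {6}.

columns 6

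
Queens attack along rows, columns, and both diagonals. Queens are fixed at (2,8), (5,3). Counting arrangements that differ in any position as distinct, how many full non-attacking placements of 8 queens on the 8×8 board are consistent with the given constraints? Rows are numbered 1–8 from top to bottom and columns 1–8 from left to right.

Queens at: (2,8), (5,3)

Branch on row 1: col 1 → 0; col 2 → 1; col 4 → 0; col 5 → 1; col 6 → 0.
Sum: 0 + 1 + 0 + 1 + 0 = 2.

2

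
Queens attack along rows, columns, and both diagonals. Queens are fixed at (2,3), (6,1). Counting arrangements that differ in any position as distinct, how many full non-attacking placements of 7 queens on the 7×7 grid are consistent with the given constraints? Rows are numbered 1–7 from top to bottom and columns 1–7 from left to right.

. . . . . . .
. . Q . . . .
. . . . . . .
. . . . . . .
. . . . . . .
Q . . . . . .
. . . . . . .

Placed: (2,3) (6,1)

1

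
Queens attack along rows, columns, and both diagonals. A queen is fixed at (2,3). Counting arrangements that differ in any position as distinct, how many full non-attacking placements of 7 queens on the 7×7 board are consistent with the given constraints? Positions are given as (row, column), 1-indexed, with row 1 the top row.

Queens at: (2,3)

Branch on row 1: col 1 → 1; col 5 → 1; col 6 → 3; col 7 → 1.
Sum: 1 + 1 + 3 + 1 = 6.

6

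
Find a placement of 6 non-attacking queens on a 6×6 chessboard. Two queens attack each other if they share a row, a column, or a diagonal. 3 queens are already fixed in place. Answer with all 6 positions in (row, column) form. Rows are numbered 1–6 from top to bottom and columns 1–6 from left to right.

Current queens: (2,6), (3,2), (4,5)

(1,3) (2,6) (3,2) (4,5) (5,1) (6,4)

Row 1: attacked by (2,6)→{5,6}; (3,2)→{2,4}; (4,5)→{2,5}. Safe: 1, 3. Place at column 3.
Row 5: attacked by (1,3)→{3}; (2,6)→{3,6}; (3,2)→{2,4}; (4,5)→{4,5,6}. Safe: 1. Place at column 1.
Row 6: attacked by (1,3)→{3}; (2,6)→{2,6}; (3,2)→{2,5}; (4,5)→{3,5}; (5,1)→{1,2}. Safe: 4. Place at column 4.
Columns [3, 6, 2, 5, 1, 4], r−c [-2, -4, 1, -1, 4, 2], r+c [4, 8, 5, 9, 6, 10] are all distinct, so no two queens attack.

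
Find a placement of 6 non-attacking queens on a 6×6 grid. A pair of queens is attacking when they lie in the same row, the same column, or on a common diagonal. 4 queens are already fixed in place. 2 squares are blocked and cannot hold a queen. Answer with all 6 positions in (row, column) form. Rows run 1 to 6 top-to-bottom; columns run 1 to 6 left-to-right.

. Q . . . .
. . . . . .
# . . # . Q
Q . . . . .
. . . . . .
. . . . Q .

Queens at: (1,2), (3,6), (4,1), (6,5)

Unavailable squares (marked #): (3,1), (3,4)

Row 2: attacked by (1,2)→{1,2,3}; (3,6)→{5,6}; (4,1)→{1,3}; (6,5)→{1,5}. Safe: 4. Place at column 4.
Row 5: attacked by (1,2)→{2,6}; (2,4)→{1,4}; (3,6)→{4,6}; (4,1)→{1,2}; (6,5)→{4,5,6}. Safe: 3. Place at column 3.
Columns [2, 4, 6, 1, 3, 5], r−c [-1, -2, -3, 3, 2, 1], r+c [3, 6, 9, 5, 8, 11] are all distinct, so no two queens attack.

(1,2) (2,4) (3,6) (4,1) (5,3) (6,5)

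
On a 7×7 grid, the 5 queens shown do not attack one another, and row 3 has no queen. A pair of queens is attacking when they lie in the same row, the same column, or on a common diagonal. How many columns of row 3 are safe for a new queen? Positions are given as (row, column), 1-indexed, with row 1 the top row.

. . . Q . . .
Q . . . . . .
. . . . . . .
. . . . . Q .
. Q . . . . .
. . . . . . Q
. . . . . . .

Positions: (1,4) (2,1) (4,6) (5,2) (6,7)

(1,4) attacks row 3 at column 4 and diagonals 2, 6.
(2,1) attacks row 3 at column 1 and diagonals 2.
(4,6) attacks row 3 at column 6 and diagonals 5, 7.
(5,2) attacks row 3 at column 2 and diagonals 4.
(6,7) attacks row 3 at column 7 and diagonals 4.
Attacked columns: {1, 2, 4, 5, 6, 7}. Safe: {3}.

1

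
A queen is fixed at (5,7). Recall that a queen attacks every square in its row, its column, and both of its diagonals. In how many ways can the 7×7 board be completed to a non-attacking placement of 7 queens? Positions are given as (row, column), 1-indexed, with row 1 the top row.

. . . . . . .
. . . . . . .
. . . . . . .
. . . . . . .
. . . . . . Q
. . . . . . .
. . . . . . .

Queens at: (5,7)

Branch on row 1: col 1 → 1; col 2 → 2; col 4 → 0; col 5 → 1; col 6 → 2.
Sum: 1 + 2 + 0 + 1 + 2 = 6.

6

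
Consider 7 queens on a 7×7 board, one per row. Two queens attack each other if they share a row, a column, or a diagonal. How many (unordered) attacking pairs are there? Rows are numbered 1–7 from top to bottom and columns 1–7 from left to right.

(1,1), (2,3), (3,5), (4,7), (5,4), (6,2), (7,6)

2

Same diagonal: (3,5)–(6,2) (|3−6| = |5−2| = 3); (5,4)–(7,6) (|5−7| = |4−6| = 2).
Total attacking pairs: 2.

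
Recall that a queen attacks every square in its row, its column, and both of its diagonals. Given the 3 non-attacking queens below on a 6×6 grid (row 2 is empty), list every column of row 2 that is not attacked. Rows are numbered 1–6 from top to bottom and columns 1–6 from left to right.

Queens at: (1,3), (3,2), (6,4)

columns 5, 6

(1,3) attacks row 2 at column 3 and diagonals 2, 4.
(3,2) attacks row 2 at column 2 and diagonals 1, 3.
(6,4) attacks row 2 at column 4.
Attacked columns: {1, 2, 3, 4}. Safe: {5, 6}.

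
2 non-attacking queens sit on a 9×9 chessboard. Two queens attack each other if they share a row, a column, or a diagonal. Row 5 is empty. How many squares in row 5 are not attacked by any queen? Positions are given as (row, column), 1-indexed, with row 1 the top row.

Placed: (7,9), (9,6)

5

(7,9) attacks row 5 at column 9 and diagonals 7.
(9,6) attacks row 5 at column 6 and diagonals 2.
Attacked columns: {2, 6, 7, 9}. Safe: {1, 3, 4, 5, 8}.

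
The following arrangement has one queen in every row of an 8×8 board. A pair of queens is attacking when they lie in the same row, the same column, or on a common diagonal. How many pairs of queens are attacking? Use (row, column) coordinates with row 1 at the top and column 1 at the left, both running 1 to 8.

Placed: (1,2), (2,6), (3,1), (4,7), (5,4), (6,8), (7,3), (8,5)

0

All columns are distinct and no two queens satisfy |Δrow| = |Δcol|, so no pair attacks.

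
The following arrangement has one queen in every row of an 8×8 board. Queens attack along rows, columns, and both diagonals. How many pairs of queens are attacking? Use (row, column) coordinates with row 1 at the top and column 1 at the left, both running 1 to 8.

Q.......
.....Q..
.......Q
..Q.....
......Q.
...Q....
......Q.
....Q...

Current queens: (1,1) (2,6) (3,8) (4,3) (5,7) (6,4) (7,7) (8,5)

Same column: (5,7)–(7,7) (column 7).
Same diagonal: (1,1)–(7,7) (|1−7| = |1−7| = 6).
Total attacking pairs: 2.

2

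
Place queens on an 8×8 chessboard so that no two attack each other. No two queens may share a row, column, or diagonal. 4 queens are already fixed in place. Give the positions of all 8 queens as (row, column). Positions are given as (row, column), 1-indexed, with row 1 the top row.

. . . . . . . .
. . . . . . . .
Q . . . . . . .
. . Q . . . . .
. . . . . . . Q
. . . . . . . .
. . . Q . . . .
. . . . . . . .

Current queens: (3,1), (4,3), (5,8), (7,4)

Row 1: attacked by (3,1)→{1,3}; (4,3)→{3,6}; (5,8)→{4,8}; (7,4)→{4}. Safe: 2, 5, 7. Place at column 5.
Row 2: attacked by (1,5)→{4,5,6}; (3,1)→{1,2}; (4,3)→{1,3,5}; (5,8)→{5,8}; (7,4)→{4}. Safe: 7. Place at column 7.
Row 6: attacked by (1,5)→{5}; (2,7)→{3,7}; (3,1)→{1,4}; (4,3)→{1,3,5}; (5,8)→{7,8}; (7,4)→{3,4,5}. Safe: 2, 6. Place at column 6.
Row 8: attacked by (1,5)→{5}; (2,7)→{1,7}; (3,1)→{1,6}; (4,3)→{3,7}; (5,8)→{5,8}; (6,6)→{4,6,8}; (7,4)→{3,4,5}. Safe: 2. Place at column 2.
Columns [5, 7, 1, 3, 8, 6, 4, 2], r−c [-4, -5, 2, 1, -3, 0, 3, 6], r+c [6, 9, 4, 7, 13, 12, 11, 10] are all distinct, so no two queens attack.

(1,5) (2,7) (3,1) (4,3) (5,8) (6,6) (7,4) (8,2)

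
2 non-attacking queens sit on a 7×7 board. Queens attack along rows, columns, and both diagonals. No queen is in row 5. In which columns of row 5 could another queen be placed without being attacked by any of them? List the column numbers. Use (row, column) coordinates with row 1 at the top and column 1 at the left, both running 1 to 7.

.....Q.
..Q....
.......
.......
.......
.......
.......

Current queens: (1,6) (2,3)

columns 1, 4, 5, 7

(1,6) attacks row 5 at column 6 and diagonals 2.
(2,3) attacks row 5 at column 3 and diagonals 6.
Attacked columns: {2, 3, 6}. Safe: {1, 4, 5, 7}.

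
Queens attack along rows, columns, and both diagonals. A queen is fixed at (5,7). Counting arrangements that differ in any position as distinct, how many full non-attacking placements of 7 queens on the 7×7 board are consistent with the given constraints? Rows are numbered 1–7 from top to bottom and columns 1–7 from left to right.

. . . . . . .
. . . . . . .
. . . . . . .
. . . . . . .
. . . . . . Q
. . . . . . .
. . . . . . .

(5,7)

6

Branch on row 1: col 1 → 1; col 2 → 2; col 4 → 0; col 5 → 1; col 6 → 2.
Sum: 1 + 2 + 0 + 1 + 2 = 6.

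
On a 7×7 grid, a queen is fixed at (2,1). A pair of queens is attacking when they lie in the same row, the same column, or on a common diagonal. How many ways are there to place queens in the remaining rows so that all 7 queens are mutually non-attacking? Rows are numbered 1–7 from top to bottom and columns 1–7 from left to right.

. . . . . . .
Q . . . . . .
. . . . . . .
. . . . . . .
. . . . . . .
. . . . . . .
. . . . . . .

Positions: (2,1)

Branch on row 1: col 3 → 2; col 4 → 2; col 5 → 2; col 6 → 1; col 7 → 0.
Sum: 2 + 2 + 2 + 1 + 0 = 7.

7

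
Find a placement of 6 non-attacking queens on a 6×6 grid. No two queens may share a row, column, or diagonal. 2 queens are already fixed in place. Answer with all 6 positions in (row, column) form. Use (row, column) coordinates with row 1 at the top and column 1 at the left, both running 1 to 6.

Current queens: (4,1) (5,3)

(1,2) (2,4) (3,6) (4,1) (5,3) (6,5)

Row 1: attacked by (4,1)→{1,4}; (5,3)→{3}. Safe: 2, 5, 6. Place at column 2.
Row 2: attacked by (1,2)→{1,2,3}; (4,1)→{1,3}; (5,3)→{3,6}. Safe: 4, 5. Place at column 4.
Row 3: attacked by (1,2)→{2,4}; (2,4)→{3,4,5}; (4,1)→{1,2}; (5,3)→{1,3,5}. Safe: 6. Place at column 6.
Row 6: attacked by (1,2)→{2}; (2,4)→{4}; (3,6)→{3,6}; (4,1)→{1,3}; (5,3)→{2,3,4}. Safe: 5. Place at column 5.
Columns [2, 4, 6, 1, 3, 5], r−c [-1, -2, -3, 3, 2, 1], r+c [3, 6, 9, 5, 8, 11] are all distinct, so no two queens attack.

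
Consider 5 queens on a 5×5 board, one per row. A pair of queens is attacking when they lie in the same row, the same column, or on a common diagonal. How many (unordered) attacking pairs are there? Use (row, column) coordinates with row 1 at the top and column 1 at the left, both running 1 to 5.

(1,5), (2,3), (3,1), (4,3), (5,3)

Same column: (2,3)–(4,3) (column 3); (2,3)–(5,3) (column 3); (4,3)–(5,3) (column 3).
Same diagonal: (3,1)–(5,3) (|3−5| = |1−3| = 2).
Total attacking pairs: 4.

4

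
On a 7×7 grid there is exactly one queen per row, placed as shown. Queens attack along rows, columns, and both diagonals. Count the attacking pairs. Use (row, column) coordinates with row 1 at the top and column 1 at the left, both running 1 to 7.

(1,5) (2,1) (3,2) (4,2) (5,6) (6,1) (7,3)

4

Same column: (2,1)–(6,1) (column 1); (3,2)–(4,2) (column 2).
Same diagonal: (1,5)–(4,2) (|1−4| = |5−2| = 3); (2,1)–(3,2) (|2−3| = |1−2| = 1).
Total attacking pairs: 4.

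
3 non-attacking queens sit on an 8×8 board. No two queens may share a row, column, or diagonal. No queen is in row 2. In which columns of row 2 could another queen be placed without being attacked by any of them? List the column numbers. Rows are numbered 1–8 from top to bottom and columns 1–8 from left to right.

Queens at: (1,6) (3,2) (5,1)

columns 8

(1,6) attacks row 2 at column 6 and diagonals 5, 7.
(3,2) attacks row 2 at column 2 and diagonals 1, 3.
(5,1) attacks row 2 at column 1 and diagonals 4.
Attacked columns: {1, 2, 3, 4, 5, 6, 7}. Safe: {8}.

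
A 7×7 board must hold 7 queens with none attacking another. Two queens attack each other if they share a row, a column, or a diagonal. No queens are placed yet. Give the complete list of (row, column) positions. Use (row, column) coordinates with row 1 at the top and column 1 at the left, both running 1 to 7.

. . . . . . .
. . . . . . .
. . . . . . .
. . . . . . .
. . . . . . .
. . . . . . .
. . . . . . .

(1,5) (2,1) (3,4) (4,7) (5,3) (6,6) (7,2)

Row 1: Safe: 1, 2, 3, 4, 5, 6, 7. Place at column 5.
Row 2: attacked by (1,5)→{4,5,6}. Safe: 1, 2, 3, 7. Place at column 1.
Row 3: attacked by (1,5)→{3,5,7}; (2,1)→{1,2}. Safe: 4, 6. Place at column 4.
Row 4: attacked by (1,5)→{2,5}; (2,1)→{1,3}; (3,4)→{3,4,5}. Safe: 6, 7. Place at column 7.
Row 5: attacked by (1,5)→{1,5}; (2,1)→{1,4}; (3,4)→{2,4,6}; (4,7)→{6,7}. Safe: 3. Place at column 3.
Row 6: attacked by (1,5)→{5}; (2,1)→{1,5}; (3,4)→{1,4,7}; (4,7)→{5,7}; (5,3)→{2,3,4}. Safe: 6. Place at column 6.
Row 7: attacked by (1,5)→{5}; (2,1)→{1,6}; (3,4)→{4}; (4,7)→{4,7}; (5,3)→{1,3,5}; (6,6)→{5,6,7}. Safe: 2. Place at column 2.
Columns [5, 1, 4, 7, 3, 6, 2], r−c [-4, 1, -1, -3, 2, 0, 5], r+c [6, 3, 7, 11, 8, 12, 9] are all distinct, so no two queens attack.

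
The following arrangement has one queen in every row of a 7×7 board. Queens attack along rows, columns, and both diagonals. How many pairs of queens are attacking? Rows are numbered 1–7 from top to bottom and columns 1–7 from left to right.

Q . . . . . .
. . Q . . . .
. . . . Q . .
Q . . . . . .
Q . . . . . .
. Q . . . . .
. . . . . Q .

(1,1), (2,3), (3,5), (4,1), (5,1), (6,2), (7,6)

Same column: (1,1)–(4,1) (column 1); (1,1)–(5,1) (column 1); (4,1)–(5,1) (column 1).
Same diagonal: (2,3)–(4,1) (|2−4| = |3−1| = 2); (3,5)–(6,2) (|3−6| = |5−2| = 3); (5,1)–(6,2) (|5−6| = |1−2| = 1).
Total attacking pairs: 6.

6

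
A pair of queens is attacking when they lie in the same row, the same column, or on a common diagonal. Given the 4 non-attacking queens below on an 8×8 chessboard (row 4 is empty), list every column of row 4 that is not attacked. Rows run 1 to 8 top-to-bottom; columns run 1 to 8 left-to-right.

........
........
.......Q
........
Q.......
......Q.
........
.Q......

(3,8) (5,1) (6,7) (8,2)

columns 3, 4

(3,8) attacks row 4 at column 8 and diagonals 7.
(5,1) attacks row 4 at column 1 and diagonals 2.
(6,7) attacks row 4 at column 7 and diagonals 5.
(8,2) attacks row 4 at column 2 and diagonals 6.
Attacked columns: {1, 2, 5, 6, 7, 8}. Safe: {3, 4}.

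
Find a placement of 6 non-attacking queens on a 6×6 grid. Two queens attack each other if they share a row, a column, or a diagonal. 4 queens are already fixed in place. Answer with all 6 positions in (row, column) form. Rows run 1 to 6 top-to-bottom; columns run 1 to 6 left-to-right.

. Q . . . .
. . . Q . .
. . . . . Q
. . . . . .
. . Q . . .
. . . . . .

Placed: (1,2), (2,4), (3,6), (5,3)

(1,2) (2,4) (3,6) (4,1) (5,3) (6,5)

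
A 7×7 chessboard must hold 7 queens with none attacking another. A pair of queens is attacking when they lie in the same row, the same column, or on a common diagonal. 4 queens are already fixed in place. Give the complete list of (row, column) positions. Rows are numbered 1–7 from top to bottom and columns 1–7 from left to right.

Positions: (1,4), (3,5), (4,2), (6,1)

Row 2: attacked by (1,4)→{3,4,5}; (3,5)→{4,5,6}; (4,2)→{2,4}; (6,1)→{1,5}. Safe: 7. Place at column 7.
Row 5: attacked by (1,4)→{4}; (2,7)→{4,7}; (3,5)→{3,5,7}; (4,2)→{1,2,3}; (6,1)→{1,2}. Safe: 6. Place at column 6.
Row 7: attacked by (1,4)→{4}; (2,7)→{2,7}; (3,5)→{1,5}; (4,2)→{2,5}; (5,6)→{4,6}; (6,1)→{1,2}. Safe: 3. Place at column 3.
Columns [4, 7, 5, 2, 6, 1, 3], r−c [-3, -5, -2, 2, -1, 5, 4], r+c [5, 9, 8, 6, 11, 7, 10] are all distinct, so no two queens attack.

(1,4) (2,7) (3,5) (4,2) (5,6) (6,1) (7,3)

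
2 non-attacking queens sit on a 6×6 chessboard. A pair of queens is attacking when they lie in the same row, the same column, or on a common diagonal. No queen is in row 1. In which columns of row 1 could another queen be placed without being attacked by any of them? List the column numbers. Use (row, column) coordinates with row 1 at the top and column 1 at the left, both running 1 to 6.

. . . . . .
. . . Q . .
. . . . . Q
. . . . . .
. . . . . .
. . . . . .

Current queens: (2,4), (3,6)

columns 1, 2

(2,4) attacks row 1 at column 4 and diagonals 3, 5.
(3,6) attacks row 1 at column 6 and diagonals 4.
Attacked columns: {3, 4, 5, 6}. Safe: {1, 2}.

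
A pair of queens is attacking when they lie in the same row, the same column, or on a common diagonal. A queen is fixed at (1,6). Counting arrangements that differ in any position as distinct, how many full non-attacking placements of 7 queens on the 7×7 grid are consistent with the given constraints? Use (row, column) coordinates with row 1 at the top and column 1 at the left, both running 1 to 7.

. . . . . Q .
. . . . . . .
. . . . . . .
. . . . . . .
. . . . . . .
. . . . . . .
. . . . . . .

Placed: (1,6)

7

Branch on row 2: col 1 → 1; col 2 → 1; col 3 → 3; col 4 → 2.
Sum: 1 + 1 + 3 + 2 = 7.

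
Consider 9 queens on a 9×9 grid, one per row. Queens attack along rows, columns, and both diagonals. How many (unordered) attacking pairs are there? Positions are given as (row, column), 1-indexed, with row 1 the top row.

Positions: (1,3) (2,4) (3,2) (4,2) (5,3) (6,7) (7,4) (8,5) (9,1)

8

Same column: (1,3)–(5,3) (column 3); (2,4)–(7,4) (column 4); (3,2)–(4,2) (column 2).
Same diagonal: (1,3)–(2,4) (|1−2| = |3−4| = 1); (2,4)–(4,2) (|2−4| = |4−2| = 2); (4,2)–(5,3) (|4−5| = |2−3| = 1); (6,7)–(8,5) (|6−8| = |7−5| = 2); (7,4)–(8,5) (|7−8| = |4−5| = 1).
Total attacking pairs: 8.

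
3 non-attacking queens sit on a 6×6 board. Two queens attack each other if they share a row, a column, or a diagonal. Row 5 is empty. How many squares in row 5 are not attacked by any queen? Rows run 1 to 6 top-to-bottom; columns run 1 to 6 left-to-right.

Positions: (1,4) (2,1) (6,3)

(1,4) attacks row 5 at column 4.
(2,1) attacks row 5 at column 1 and diagonals 4.
(6,3) attacks row 5 at column 3 and diagonals 2, 4.
Attacked columns: {1, 2, 3, 4}. Safe: {5, 6}.

2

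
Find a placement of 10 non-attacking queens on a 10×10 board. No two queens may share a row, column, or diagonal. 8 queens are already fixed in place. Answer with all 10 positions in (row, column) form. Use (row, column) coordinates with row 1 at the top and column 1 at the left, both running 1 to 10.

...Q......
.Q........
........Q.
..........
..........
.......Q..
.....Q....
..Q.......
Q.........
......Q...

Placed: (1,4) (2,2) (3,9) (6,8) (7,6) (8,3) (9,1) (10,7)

Row 4: attacked by (1,4)→{1,4,7}; (2,2)→{2,4}; (3,9)→{8,9,10}; (6,8)→{6,8,10}; (7,6)→{3,6,9}; (8,3)→{3,7}; (9,1)→{1,6}; (10,7)→{1,7}. Safe: 5. Place at column 5.
Row 5: attacked by (1,4)→{4,8}; (2,2)→{2,5}; (3,9)→{7,9}; (4,5)→{4,5,6}; (6,8)→{7,8,9}; (7,6)→{4,6,8}; (8,3)→{3,6}; (9,1)→{1,5}; (10,7)→{2,7}. Safe: 10. Place at column 10.
Columns [4, 2, 9, 5, 10, 8, 6, 3, 1, 7], r−c [-3, 0, -6, -1, -5, -2, 1, 5, 8, 3], r+c [5, 4, 12, 9, 15, 14, 13, 11, 10, 17] are all distinct, so no two queens attack.

(1,4) (2,2) (3,9) (4,5) (5,10) (6,8) (7,6) (8,3) (9,1) (10,7)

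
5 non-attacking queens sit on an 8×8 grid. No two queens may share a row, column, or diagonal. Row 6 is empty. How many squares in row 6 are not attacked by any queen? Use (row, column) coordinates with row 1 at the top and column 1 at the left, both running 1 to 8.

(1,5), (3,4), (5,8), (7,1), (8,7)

2

(1,5) attacks row 6 at column 5.
(3,4) attacks row 6 at column 4 and diagonals 1, 7.
(5,8) attacks row 6 at column 8 and diagonals 7.
(7,1) attacks row 6 at column 1 and diagonals 2.
(8,7) attacks row 6 at column 7 and diagonals 5.
Attacked columns: {1, 2, 4, 5, 7, 8}. Safe: {3, 6}.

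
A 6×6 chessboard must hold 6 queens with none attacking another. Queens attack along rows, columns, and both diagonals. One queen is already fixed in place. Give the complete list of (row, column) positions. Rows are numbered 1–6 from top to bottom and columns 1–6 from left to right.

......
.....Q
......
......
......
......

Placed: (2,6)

(1,3) (2,6) (3,2) (4,5) (5,1) (6,4)

Row 1: attacked by (2,6)→{5,6}. Safe: 1, 2, 3, 4. Place at column 3.
Row 3: attacked by (1,3)→{1,3,5}; (2,6)→{5,6}. Safe: 2, 4. Place at column 2.
Row 4: attacked by (1,3)→{3,6}; (2,6)→{4,6}; (3,2)→{1,2,3}. Safe: 5. Place at column 5.
Row 5: attacked by (1,3)→{3}; (2,6)→{3,6}; (3,2)→{2,4}; (4,5)→{4,5,6}. Safe: 1. Place at column 1.
Row 6: attacked by (1,3)→{3}; (2,6)→{2,6}; (3,2)→{2,5}; (4,5)→{3,5}; (5,1)→{1,2}. Safe: 4. Place at column 4.
Columns [3, 6, 2, 5, 1, 4], r−c [-2, -4, 1, -1, 4, 2], r+c [4, 8, 5, 9, 6, 10] are all distinct, so no two queens attack.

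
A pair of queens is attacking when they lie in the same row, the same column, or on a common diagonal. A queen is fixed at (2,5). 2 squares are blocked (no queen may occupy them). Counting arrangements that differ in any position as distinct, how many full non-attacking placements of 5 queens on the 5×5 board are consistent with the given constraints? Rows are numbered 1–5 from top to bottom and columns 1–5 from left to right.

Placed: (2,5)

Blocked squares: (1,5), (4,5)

Branch on row 1: col 1 → 0; col 2 → 1; col 3 → 1.
Sum: 0 + 1 + 1 = 2.

2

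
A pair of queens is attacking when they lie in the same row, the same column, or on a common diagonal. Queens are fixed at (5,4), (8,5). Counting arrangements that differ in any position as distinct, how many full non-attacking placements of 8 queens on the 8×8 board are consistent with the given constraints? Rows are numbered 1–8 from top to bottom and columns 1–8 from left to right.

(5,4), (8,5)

Branch on row 1: col 1 → 0; col 2 → 1; col 3 → 1; col 6 → 2; col 7 → 0.
Sum: 0 + 1 + 1 + 2 + 0 = 4.

4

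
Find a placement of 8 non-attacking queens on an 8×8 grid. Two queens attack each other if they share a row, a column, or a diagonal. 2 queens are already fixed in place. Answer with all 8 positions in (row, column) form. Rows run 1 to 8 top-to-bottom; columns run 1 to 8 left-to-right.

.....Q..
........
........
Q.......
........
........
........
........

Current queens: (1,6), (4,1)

(1,6) (2,4) (3,7) (4,1) (5,8) (6,2) (7,5) (8,3)

Row 2: attacked by (1,6)→{5,6,7}; (4,1)→{1,3}. Safe: 2, 4, 8. Place at column 4.
Row 3: attacked by (1,6)→{4,6,8}; (2,4)→{3,4,5}; (4,1)→{1,2}. Safe: 7. Place at column 7.
Row 5: attacked by (1,6)→{2,6}; (2,4)→{1,4,7}; (3,7)→{5,7}; (4,1)→{1,2}. Safe: 3, 8. Place at column 8.
Row 6: attacked by (1,6)→{1,6}; (2,4)→{4,8}; (3,7)→{4,7}; (4,1)→{1,3}; (5,8)→{7,8}. Safe: 2, 5. Place at column 2.
Row 7: attacked by (1,6)→{6}; (2,4)→{4}; (3,7)→{3,7}; (4,1)→{1,4}; (5,8)→{6,8}; (6,2)→{1,2,3}. Safe: 5. Place at column 5.
Row 8: attacked by (1,6)→{6}; (2,4)→{4}; (3,7)→{2,7}; (4,1)→{1,5}; (5,8)→{5,8}; (6,2)→{2,4}; (7,5)→{4,5,6}. Safe: 3. Place at column 3.
Columns [6, 4, 7, 1, 8, 2, 5, 3], r−c [-5, -2, -4, 3, -3, 4, 2, 5], r+c [7, 6, 10, 5, 13, 8, 12, 11] are all distinct, so no two queens attack.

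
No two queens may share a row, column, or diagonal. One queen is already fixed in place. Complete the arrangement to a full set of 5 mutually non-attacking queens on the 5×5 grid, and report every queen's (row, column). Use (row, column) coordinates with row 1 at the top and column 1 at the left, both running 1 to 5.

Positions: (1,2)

Row 2: attacked by (1,2)→{1,2,3}. Safe: 4, 5. Place at column 4.
Row 3: attacked by (1,2)→{2,4}; (2,4)→{3,4,5}. Safe: 1. Place at column 1.
Row 4: attacked by (1,2)→{2,5}; (2,4)→{2,4}; (3,1)→{1,2}. Safe: 3. Place at column 3.
Row 5: attacked by (1,2)→{2}; (2,4)→{1,4}; (3,1)→{1,3}; (4,3)→{2,3,4}. Safe: 5. Place at column 5.
Columns [2, 4, 1, 3, 5], r−c [-1, -2, 2, 1, 0], r+c [3, 6, 4, 7, 10] are all distinct, so no two queens attack.

(1,2) (2,4) (3,1) (4,3) (5,5)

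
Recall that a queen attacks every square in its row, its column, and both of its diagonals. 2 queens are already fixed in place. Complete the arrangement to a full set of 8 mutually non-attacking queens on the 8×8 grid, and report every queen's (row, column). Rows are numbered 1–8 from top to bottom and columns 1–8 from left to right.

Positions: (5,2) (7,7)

Row 1: attacked by (5,2)→{2,6}; (7,7)→{1,7}. Safe: 3, 4, 5, 8. Place at column 8.
Row 2: attacked by (1,8)→{7,8}; (5,2)→{2,5}; (7,7)→{2,7}. Safe: 1, 3, 4, 6. Place at column 3.
Row 3: attacked by (1,8)→{6,8}; (2,3)→{2,3,4}; (5,2)→{2,4}; (7,7)→{3,7}. Safe: 1, 5. Place at column 1.
Row 4: attacked by (1,8)→{5,8}; (2,3)→{1,3,5}; (3,1)→{1,2}; (5,2)→{1,2,3}; (7,7)→{4,7}. Safe: 6. Place at column 6.
Row 6: attacked by (1,8)→{3,8}; (2,3)→{3,7}; (3,1)→{1,4}; (4,6)→{4,6,8}; (5,2)→{1,2,3}; (7,7)→{6,7,8}. Safe: 5. Place at column 5.
Row 8: attacked by (1,8)→{1,8}; (2,3)→{3}; (3,1)→{1,6}; (4,6)→{2,6}; (5,2)→{2,5}; (6,5)→{3,5,7}; (7,7)→{6,7,8}. Safe: 4. Place at column 4.
Columns [8, 3, 1, 6, 2, 5, 7, 4], r−c [-7, -1, 2, -2, 3, 1, 0, 4], r+c [9, 5, 4, 10, 7, 11, 14, 12] are all distinct, so no two queens attack.

(1,8) (2,3) (3,1) (4,6) (5,2) (6,5) (7,7) (8,4)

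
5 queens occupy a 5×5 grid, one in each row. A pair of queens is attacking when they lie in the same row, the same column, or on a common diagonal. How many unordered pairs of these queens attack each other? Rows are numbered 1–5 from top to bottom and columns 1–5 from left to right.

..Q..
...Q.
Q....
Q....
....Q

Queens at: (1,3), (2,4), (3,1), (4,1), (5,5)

Same column: (3,1)–(4,1) (column 1).
Same diagonal: (1,3)–(2,4) (|1−2| = |3−4| = 1); (1,3)–(3,1) (|1−3| = |3−1| = 2).
Total attacking pairs: 3.

3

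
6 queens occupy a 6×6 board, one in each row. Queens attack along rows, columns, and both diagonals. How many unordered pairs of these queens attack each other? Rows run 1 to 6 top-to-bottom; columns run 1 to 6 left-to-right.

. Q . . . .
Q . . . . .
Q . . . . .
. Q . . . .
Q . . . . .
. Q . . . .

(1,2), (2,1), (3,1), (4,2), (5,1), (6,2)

10

Same column: (1,2)–(4,2) (column 2); (1,2)–(6,2) (column 2); (2,1)–(3,1) (column 1); (2,1)–(5,1) (column 1); (3,1)–(5,1) (column 1); (4,2)–(6,2) (column 2).
Same diagonal: (1,2)–(2,1) (|1−2| = |2−1| = 1); (3,1)–(4,2) (|3−4| = |1−2| = 1); (4,2)–(5,1) (|4−5| = |2−1| = 1); (5,1)–(6,2) (|5−6| = |1−2| = 1).
Total attacking pairs: 10.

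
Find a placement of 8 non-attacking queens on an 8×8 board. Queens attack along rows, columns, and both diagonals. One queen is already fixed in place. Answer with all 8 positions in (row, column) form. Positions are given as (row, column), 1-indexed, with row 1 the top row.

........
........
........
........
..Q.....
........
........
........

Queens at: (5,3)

Row 1: attacked by (5,3)→{3,7}. Safe: 1, 2, 4, 5, 6, 8. Place at column 5.
Row 2: attacked by (1,5)→{4,5,6}; (5,3)→{3,6}. Safe: 1, 2, 7, 8. Place at column 2.
Row 3: attacked by (1,5)→{3,5,7}; (2,2)→{1,2,3}; (5,3)→{1,3,5}. Safe: 4, 6, 8. Place at column 4.
Row 4: attacked by (1,5)→{2,5,8}; (2,2)→{2,4}; (3,4)→{3,4,5}; (5,3)→{2,3,4}. Safe: 1, 6, 7. Place at column 7.
Row 6: attacked by (1,5)→{5}; (2,2)→{2,6}; (3,4)→{1,4,7}; (4,7)→{5,7}; (5,3)→{2,3,4}. Safe: 8. Place at column 8.
Row 7: attacked by (1,5)→{5}; (2,2)→{2,7}; (3,4)→{4,8}; (4,7)→{4,7}; (5,3)→{1,3,5}; (6,8)→{7,8}. Safe: 6. Place at column 6.
Row 8: attacked by (1,5)→{5}; (2,2)→{2,8}; (3,4)→{4}; (4,7)→{3,7}; (5,3)→{3,6}; (6,8)→{6,8}; (7,6)→{5,6,7}. Safe: 1. Place at column 1.
Columns [5, 2, 4, 7, 3, 8, 6, 1], r−c [-4, 0, -1, -3, 2, -2, 1, 7], r+c [6, 4, 7, 11, 8, 14, 13, 9] are all distinct, so no two queens attack.

(1,5) (2,2) (3,4) (4,7) (5,3) (6,8) (7,6) (8,1)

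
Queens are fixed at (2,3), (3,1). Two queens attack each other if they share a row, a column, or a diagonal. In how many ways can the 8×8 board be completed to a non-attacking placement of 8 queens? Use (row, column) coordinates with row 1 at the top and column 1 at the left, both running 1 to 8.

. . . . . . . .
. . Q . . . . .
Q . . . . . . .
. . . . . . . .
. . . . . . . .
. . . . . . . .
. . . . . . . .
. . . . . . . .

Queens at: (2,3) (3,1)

Branch on row 1: col 5 → 2; col 6 → 3; col 7 → 1; col 8 → 1.
Sum: 2 + 3 + 1 + 1 = 7.

7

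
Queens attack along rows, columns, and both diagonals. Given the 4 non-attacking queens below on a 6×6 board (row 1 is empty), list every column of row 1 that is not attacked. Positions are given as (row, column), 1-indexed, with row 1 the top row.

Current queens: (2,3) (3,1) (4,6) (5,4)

(2,3) attacks row 1 at column 3 and diagonals 2, 4.
(3,1) attacks row 1 at column 1 and diagonals 3.
(4,6) attacks row 1 at column 6 and diagonals 3.
(5,4) attacks row 1 at column 4.
Attacked columns: {1, 2, 3, 4, 6}. Safe: {5}.

columns 5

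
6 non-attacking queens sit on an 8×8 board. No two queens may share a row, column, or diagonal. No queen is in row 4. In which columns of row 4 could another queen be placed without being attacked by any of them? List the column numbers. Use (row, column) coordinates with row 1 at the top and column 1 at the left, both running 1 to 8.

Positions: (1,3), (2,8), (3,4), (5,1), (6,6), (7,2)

columns 7

(1,3) attacks row 4 at column 3 and diagonals 6.
(2,8) attacks row 4 at column 8 and diagonals 6.
(3,4) attacks row 4 at column 4 and diagonals 3, 5.
(5,1) attacks row 4 at column 1 and diagonals 2.
(6,6) attacks row 4 at column 6 and diagonals 4, 8.
(7,2) attacks row 4 at column 2 and diagonals 5.
Attacked columns: {1, 2, 3, 4, 5, 6, 8}. Safe: {7}.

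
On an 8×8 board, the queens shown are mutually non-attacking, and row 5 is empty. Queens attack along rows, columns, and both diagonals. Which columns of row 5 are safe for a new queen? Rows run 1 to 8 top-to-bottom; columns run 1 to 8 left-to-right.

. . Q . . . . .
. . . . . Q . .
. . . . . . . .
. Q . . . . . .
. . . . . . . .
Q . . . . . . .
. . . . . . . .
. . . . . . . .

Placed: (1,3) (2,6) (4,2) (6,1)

columns 4, 5, 8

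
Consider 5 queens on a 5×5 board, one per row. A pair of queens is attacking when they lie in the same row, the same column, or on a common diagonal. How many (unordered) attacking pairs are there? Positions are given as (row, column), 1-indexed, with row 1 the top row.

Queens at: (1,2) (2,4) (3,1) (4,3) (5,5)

0

All columns are distinct and no two queens satisfy |Δrow| = |Δcol|, so no pair attacks.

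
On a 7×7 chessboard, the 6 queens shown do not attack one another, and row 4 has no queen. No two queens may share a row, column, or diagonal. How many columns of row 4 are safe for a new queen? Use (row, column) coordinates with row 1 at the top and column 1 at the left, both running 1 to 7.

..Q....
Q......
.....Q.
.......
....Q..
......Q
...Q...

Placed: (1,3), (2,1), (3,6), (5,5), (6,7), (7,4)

(1,3) attacks row 4 at column 3 and diagonals 6.
(2,1) attacks row 4 at column 1 and diagonals 3.
(3,6) attacks row 4 at column 6 and diagonals 5, 7.
(5,5) attacks row 4 at column 5 and diagonals 4, 6.
(6,7) attacks row 4 at column 7 and diagonals 5.
(7,4) attacks row 4 at column 4 and diagonals 1, 7.
Attacked columns: {1, 3, 4, 5, 6, 7}. Safe: {2}.

1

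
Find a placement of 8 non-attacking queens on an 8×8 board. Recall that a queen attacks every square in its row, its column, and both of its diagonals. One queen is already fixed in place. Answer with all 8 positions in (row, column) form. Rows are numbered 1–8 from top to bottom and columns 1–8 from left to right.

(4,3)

Row 1: attacked by (4,3)→{3,6}. Safe: 1, 2, 4, 5, 7, 8. Place at column 4.
Row 2: attacked by (1,4)→{3,4,5}; (4,3)→{1,3,5}. Safe: 2, 6, 7, 8. Place at column 6.
Row 3: attacked by (1,4)→{2,4,6}; (2,6)→{5,6,7}; (4,3)→{2,3,4}. Safe: 1, 8. Place at column 8.
Row 5: attacked by (1,4)→{4,8}; (2,6)→{3,6}; (3,8)→{6,8}; (4,3)→{2,3,4}. Safe: 1, 5, 7. Place at column 1.
Row 6: attacked by (1,4)→{4}; (2,6)→{2,6}; (3,8)→{5,8}; (4,3)→{1,3,5}; (5,1)→{1,2}. Safe: 7. Place at column 7.
Row 7: attacked by (1,4)→{4}; (2,6)→{1,6}; (3,8)→{4,8}; (4,3)→{3,6}; (5,1)→{1,3}; (6,7)→{6,7,8}. Safe: 2, 5. Place at column 5.
Row 8: attacked by (1,4)→{4}; (2,6)→{6}; (3,8)→{3,8}; (4,3)→{3,7}; (5,1)→{1,4}; (6,7)→{5,7}; (7,5)→{4,5,6}. Safe: 2. Place at column 2.
Columns [4, 6, 8, 3, 1, 7, 5, 2], r−c [-3, -4, -5, 1, 4, -1, 2, 6], r+c [5, 8, 11, 7, 6, 13, 12, 10] are all distinct, so no two queens attack.

(1,4) (2,6) (3,8) (4,3) (5,1) (6,7) (7,5) (8,2)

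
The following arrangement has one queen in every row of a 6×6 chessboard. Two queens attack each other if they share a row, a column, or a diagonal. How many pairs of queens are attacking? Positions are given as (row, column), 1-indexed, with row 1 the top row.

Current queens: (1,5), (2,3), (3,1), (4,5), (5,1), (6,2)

Same column: (1,5)–(4,5) (column 5); (3,1)–(5,1) (column 1).
Same diagonal: (1,5)–(5,1) (|1−5| = |5−1| = 4); (2,3)–(4,5) (|2−4| = |3−5| = 2); (5,1)–(6,2) (|5−6| = |1−2| = 1).
Total attacking pairs: 5.

5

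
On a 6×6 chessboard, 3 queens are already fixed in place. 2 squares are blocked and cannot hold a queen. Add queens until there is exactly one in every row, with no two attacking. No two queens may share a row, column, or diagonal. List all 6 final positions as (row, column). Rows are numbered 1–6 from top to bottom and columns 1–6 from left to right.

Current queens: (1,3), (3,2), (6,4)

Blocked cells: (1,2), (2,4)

(1,3) (2,6) (3,2) (4,5) (5,1) (6,4)

Row 2: attacked by (1,3)→{2,3,4}; (3,2)→{1,2,3}; (6,4)→{4}. Blocked: 4. Safe: 5, 6. Place at column 6.
Row 4: attacked by (1,3)→{3,6}; (2,6)→{4,6}; (3,2)→{1,2,3}; (6,4)→{2,4,6}. Safe: 5. Place at column 5.
Row 5: attacked by (1,3)→{3}; (2,6)→{3,6}; (3,2)→{2,4}; (4,5)→{4,5,6}; (6,4)→{3,4,5}. Safe: 1. Place at column 1.
Columns [3, 6, 2, 5, 1, 4], r−c [-2, -4, 1, -1, 4, 2], r+c [4, 8, 5, 9, 6, 10] are all distinct, so no two queens attack.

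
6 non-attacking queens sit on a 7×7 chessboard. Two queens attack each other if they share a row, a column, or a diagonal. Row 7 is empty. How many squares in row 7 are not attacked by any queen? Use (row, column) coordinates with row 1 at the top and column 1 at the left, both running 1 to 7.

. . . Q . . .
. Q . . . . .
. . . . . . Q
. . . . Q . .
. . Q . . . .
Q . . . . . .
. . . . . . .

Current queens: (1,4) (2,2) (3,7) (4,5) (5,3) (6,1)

(1,4) attacks row 7 at column 4.
(2,2) attacks row 7 at column 2 and diagonals 7.
(3,7) attacks row 7 at column 7 and diagonals 3.
(4,5) attacks row 7 at column 5 and diagonals 2.
(5,3) attacks row 7 at column 3 and diagonals 1, 5.
(6,1) attacks row 7 at column 1 and diagonals 2.
Attacked columns: {1, 2, 3, 4, 5, 7}. Safe: {6}.

1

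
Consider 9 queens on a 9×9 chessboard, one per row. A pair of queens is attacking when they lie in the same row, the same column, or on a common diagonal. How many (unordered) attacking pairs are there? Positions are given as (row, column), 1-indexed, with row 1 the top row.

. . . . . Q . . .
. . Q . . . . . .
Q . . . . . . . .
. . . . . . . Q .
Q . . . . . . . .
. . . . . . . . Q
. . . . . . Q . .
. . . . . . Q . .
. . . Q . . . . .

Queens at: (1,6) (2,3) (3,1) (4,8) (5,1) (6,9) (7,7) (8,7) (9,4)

3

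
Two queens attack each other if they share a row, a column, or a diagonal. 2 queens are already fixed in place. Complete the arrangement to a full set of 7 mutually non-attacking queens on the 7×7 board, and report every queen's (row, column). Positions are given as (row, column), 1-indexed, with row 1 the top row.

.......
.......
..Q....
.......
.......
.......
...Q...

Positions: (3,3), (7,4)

(1,6) (2,1) (3,3) (4,5) (5,7) (6,2) (7,4)

Row 1: attacked by (3,3)→{1,3,5}; (7,4)→{4}. Safe: 2, 6, 7. Place at column 6.
Row 2: attacked by (1,6)→{5,6,7}; (3,3)→{2,3,4}; (7,4)→{4}. Safe: 1. Place at column 1.
Row 4: attacked by (1,6)→{3,6}; (2,1)→{1,3}; (3,3)→{2,3,4}; (7,4)→{1,4,7}. Safe: 5. Place at column 5.
Row 5: attacked by (1,6)→{2,6}; (2,1)→{1,4}; (3,3)→{1,3,5}; (4,5)→{4,5,6}; (7,4)→{2,4,6}. Safe: 7. Place at column 7.
Row 6: attacked by (1,6)→{1,6}; (2,1)→{1,5}; (3,3)→{3,6}; (4,5)→{3,5,7}; (5,7)→{6,7}; (7,4)→{3,4,5}. Safe: 2. Place at column 2.
Columns [6, 1, 3, 5, 7, 2, 4], r−c [-5, 1, 0, -1, -2, 4, 3], r+c [7, 3, 6, 9, 12, 8, 11] are all distinct, so no two queens attack.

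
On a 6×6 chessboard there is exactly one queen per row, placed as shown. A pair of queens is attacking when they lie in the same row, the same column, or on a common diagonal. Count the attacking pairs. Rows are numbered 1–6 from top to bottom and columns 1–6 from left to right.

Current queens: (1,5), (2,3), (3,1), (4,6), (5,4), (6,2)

All columns are distinct and no two queens satisfy |Δrow| = |Δcol|, so no pair attacks.

0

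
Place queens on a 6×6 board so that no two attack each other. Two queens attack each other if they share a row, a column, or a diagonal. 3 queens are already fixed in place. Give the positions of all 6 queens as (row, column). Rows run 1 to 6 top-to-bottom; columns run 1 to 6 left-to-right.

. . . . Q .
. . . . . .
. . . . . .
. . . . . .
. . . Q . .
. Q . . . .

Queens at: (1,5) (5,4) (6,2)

(1,5) (2,3) (3,1) (4,6) (5,4) (6,2)

Row 2: attacked by (1,5)→{4,5,6}; (5,4)→{1,4}; (6,2)→{2,6}. Safe: 3. Place at column 3.
Row 3: attacked by (1,5)→{3,5}; (2,3)→{2,3,4}; (5,4)→{2,4,6}; (6,2)→{2,5}. Safe: 1. Place at column 1.
Row 4: attacked by (1,5)→{2,5}; (2,3)→{1,3,5}; (3,1)→{1,2}; (5,4)→{3,4,5}; (6,2)→{2,4}. Safe: 6. Place at column 6.
Columns [5, 3, 1, 6, 4, 2], r−c [-4, -1, 2, -2, 1, 4], r+c [6, 5, 4, 10, 9, 8] are all distinct, so no two queens attack.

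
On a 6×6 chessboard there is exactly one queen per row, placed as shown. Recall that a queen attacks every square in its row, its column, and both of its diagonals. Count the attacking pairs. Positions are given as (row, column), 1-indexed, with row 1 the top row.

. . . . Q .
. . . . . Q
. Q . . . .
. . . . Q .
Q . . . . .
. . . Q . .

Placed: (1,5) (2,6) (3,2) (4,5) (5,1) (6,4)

3

Same column: (1,5)–(4,5) (column 5).
Same diagonal: (1,5)–(2,6) (|1−2| = |5−6| = 1); (1,5)–(5,1) (|1−5| = |5−1| = 4).
Total attacking pairs: 3.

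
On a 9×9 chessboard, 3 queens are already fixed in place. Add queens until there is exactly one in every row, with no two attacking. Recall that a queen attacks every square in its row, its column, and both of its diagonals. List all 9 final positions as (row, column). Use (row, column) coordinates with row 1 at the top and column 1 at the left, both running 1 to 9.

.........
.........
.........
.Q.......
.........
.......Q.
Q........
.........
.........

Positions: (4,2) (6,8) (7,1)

(1,4) (2,7) (3,9) (4,2) (5,5) (6,8) (7,1) (8,3) (9,6)

Row 1: attacked by (4,2)→{2,5}; (6,8)→{3,8}; (7,1)→{1,7}. Safe: 4, 6, 9. Place at column 4.
Row 2: attacked by (1,4)→{3,4,5}; (4,2)→{2,4}; (6,8)→{4,8}; (7,1)→{1,6}. Safe: 7, 9. Place at column 7.
Row 3: attacked by (1,4)→{2,4,6}; (2,7)→{6,7,8}; (4,2)→{1,2,3}; (6,8)→{5,8}; (7,1)→{1,5}. Safe: 9. Place at column 9.
Row 5: attacked by (1,4)→{4,8}; (2,7)→{4,7}; (3,9)→{7,9}; (4,2)→{1,2,3}; (6,8)→{7,8,9}; (7,1)→{1,3}. Safe: 5, 6. Place at column 5.
Row 8: attacked by (1,4)→{4}; (2,7)→{1,7}; (3,9)→{4,9}; (4,2)→{2,6}; (5,5)→{2,5,8}; (6,8)→{6,8}; (7,1)→{1,2}. Safe: 3. Place at column 3.
Row 9: attacked by (1,4)→{4}; (2,7)→{7}; (3,9)→{3,9}; (4,2)→{2,7}; (5,5)→{1,5,9}; (6,8)→{5,8}; (7,1)→{1,3}; (8,3)→{2,3,4}. Safe: 6. Place at column 6.
Columns [4, 7, 9, 2, 5, 8, 1, 3, 6], r−c [-3, -5, -6, 2, 0, -2, 6, 5, 3], r+c [5, 9, 12, 6, 10, 14, 8, 11, 15] are all distinct, so no two queens attack.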